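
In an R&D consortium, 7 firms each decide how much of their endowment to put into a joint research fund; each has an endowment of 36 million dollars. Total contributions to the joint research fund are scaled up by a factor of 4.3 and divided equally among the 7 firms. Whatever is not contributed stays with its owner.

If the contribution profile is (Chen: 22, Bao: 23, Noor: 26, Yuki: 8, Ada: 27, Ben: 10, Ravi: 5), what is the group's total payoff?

Total contributed: 22 + 23 + 26 + 8 + 27 + 10 + 5 = 121; total kept: 7 × 36 − 121 = 131.
The joint research fund pays out 4.3 × 121 = 520.30 in aggregate.
Group total = 131 + 520.30 = 651.30.

651.30 million dollars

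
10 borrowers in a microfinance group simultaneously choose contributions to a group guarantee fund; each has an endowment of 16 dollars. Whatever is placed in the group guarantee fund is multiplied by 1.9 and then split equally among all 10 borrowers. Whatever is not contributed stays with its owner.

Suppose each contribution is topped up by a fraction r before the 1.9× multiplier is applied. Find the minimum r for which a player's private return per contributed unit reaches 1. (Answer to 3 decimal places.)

With matching at rate r, one contributed unit becomes (1 + r) in the group guarantee fund and returns 1.9 × (1 + r) / 10 to the contributor.
Setting this equal to 1: 1 + r = 10/1.9 = 5.2632.
So the minimum matching rate is r = 5.2632 − 1 = 4.263.

4.263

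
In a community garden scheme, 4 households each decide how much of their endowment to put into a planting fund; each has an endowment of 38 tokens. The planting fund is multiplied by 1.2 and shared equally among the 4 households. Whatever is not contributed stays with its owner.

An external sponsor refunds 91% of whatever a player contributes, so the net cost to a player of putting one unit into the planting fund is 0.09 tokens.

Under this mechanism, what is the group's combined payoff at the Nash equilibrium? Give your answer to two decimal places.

Under the mechanism each unit contributed yields (1.2/4) / 0.09 = 3.3333 back to its contributor per unit of net cost, which exceeds 1, making full contribution the dominant choice for everyone.
So the Nash equilibrium is full contribution by all 4; the group earns 4 × (38 × 0.91 + 1.2 × 38) = 320.72.

320.72 tokens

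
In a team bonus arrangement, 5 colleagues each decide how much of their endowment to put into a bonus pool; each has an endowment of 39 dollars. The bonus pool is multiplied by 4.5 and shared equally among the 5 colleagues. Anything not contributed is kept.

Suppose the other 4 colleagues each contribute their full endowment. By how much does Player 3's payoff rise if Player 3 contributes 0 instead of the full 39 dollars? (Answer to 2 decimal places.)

3.90 dollars

Switching from a contribution of 39 to 0 lets Player 3 keep an extra 39 dollars, but lowers the bonus pool by 39, which costs Player 3 their own share of that drop: 4.5/5 × 39 = 35.10.
Net gain = 39 − 35.10 = 3.90. The private return per contributed unit (0.9000) is below 1, so free-riding is indeed the best response regardless of what the others do.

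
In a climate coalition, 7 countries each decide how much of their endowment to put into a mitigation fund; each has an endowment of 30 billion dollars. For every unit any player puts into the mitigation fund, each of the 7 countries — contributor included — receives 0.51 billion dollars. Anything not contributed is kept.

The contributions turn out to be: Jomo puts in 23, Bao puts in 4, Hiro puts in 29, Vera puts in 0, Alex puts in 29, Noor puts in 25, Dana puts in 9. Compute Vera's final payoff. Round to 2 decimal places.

90.69 billion dollars

Total contributed: 23 + 4 + 29 + 0 + 29 + 25 + 9 = 119.
Each receives 0.51 × 119 = 60.69 from the mitigation fund.
Vera keeps 30 − 0 = 30, so Vera's payoff is 30 + 60.69 = 90.69.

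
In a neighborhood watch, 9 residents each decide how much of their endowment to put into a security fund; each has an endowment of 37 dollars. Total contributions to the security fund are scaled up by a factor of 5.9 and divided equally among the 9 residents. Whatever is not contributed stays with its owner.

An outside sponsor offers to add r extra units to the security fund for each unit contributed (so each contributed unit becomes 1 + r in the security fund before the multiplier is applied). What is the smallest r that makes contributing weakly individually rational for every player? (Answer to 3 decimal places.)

With matching at rate r, one contributed unit becomes (1 + r) in the security fund and returns 5.9 × (1 + r) / 9 to the contributor.
Setting this equal to 1: 1 + r = 9/5.9 = 1.5254.
So the minimum matching rate is r = 1.5254 − 1 = 0.525.

0.525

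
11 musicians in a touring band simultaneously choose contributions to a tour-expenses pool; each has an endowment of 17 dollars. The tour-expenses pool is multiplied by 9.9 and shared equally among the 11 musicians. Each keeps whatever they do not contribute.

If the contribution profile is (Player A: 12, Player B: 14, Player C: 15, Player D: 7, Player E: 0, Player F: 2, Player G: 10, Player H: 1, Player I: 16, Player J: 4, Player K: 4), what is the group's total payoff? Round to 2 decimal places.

943.50 dollars

Total contributed: 12 + 14 + 15 + 7 + 0 + 2 + 10 + 1 + 16 + 4 + 4 = 85; total kept: 11 × 17 − 85 = 102.
The tour-expenses pool pays out 9.9 × 85 = 841.50 in aggregate.
Group total = 102 + 841.50 = 943.50.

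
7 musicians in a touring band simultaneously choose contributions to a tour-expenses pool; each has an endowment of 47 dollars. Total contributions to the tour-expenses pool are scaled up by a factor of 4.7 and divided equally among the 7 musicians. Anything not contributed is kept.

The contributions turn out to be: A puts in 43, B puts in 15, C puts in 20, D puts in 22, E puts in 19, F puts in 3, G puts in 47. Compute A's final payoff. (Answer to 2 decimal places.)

117.47 dollars

Total contributed: 43 + 15 + 20 + 22 + 19 + 3 + 47 = 169.
Each receives 4.7 × 169 / 7 = 113.47 from the tour-expenses pool.
A keeps 47 − 43 = 4, so A's payoff is 4 + 113.47 = 117.47.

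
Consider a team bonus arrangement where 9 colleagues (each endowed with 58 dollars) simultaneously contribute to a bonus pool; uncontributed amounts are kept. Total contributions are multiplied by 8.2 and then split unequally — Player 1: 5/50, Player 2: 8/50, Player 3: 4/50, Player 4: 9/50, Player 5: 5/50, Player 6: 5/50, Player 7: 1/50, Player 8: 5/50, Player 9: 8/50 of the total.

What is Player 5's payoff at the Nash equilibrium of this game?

200.68 dollars

Player j's private return per contributed unit is 8.2 × (j's share). Contributing is weakly dominant for j when that share is at least 1/8.2 = 0.1220, and contributing 0 is dominant otherwise.
The shares above 0.1220 belong to Player 2, Player 4 and Player 9, contributing 58 each; the remaining 6 contribute 0. Total contributed: 174.
Player 5 keeps 58 and receives 8.2 × 174 × 5/50 = 142.68 from the bonus pool, for a payoff of 200.68.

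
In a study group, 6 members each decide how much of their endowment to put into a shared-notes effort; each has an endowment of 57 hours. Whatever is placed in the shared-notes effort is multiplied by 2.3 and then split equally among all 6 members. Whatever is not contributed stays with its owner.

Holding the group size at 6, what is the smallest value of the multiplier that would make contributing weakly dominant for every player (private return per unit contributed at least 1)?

6

A contributed unit returns (multiplier)/6 to its contributor.
This reaches 1 exactly when the multiplier is 6.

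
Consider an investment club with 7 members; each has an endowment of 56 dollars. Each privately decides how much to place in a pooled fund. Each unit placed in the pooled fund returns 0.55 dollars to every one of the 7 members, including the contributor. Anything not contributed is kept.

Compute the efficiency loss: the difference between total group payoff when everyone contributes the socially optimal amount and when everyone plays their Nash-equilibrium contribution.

The private return per contributed unit is 0.55 < 1, so contributing 0 is dominant for every player. At the Nash equilibrium everyone keeps their 56, and the group total is 7 × 56 = 392.
Each contributed unit returns 3.850 to the group as a whole (0.55 to each of 7 players), which exceeds 1, so the social optimum is full contribution: group total = 3.850 × 392 = 1509.20.
Efficiency loss = 1509.20 − 392 = 1117.20.

1117.20 dollars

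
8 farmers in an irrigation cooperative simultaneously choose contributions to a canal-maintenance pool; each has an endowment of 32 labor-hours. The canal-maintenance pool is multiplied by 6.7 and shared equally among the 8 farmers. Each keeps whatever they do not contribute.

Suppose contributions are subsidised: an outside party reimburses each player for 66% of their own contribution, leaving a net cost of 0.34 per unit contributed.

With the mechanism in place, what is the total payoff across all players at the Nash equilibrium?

With the mechanism, a contributed unit returns (6.7/8) / 0.34 = 2.4632 per unit of net cost to the contributor — now above 1 — so contributing fully is weakly dominant for every player.
So the Nash equilibrium is full contribution by all 8; the group earns 8 × (32 × 0.66 + 6.7 × 32) = 1884.16.

1884.16 labor-hours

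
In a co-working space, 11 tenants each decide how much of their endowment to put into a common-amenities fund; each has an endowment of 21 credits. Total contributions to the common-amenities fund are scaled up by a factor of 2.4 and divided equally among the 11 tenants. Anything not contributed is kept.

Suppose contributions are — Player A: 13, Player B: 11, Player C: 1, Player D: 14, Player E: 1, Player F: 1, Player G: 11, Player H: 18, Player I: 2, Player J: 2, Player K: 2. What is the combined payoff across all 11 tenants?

Total contributed: 13 + 11 + 1 + 14 + 1 + 1 + 11 + 18 + 2 + 2 + 2 = 76; total kept: 11 × 21 − 76 = 155.
The common-amenities fund pays out 2.4 × 76 = 182.40 in aggregate.
Group total = 155 + 182.40 = 337.40.

337.40 credits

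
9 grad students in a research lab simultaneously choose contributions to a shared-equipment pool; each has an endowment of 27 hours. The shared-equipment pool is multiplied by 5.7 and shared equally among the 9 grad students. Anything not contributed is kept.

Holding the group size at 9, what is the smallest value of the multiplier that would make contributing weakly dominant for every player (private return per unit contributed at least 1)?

A contributed unit returns (multiplier)/9 to its contributor.
This reaches 1 exactly when the multiplier is 9.

9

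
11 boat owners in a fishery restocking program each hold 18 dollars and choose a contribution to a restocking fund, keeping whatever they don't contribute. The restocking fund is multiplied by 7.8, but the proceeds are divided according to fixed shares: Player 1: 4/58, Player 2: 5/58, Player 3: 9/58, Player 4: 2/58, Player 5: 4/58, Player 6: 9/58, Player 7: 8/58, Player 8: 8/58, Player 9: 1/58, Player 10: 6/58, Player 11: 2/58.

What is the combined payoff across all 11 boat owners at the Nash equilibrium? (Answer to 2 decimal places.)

Player j's private return per contributed unit is 7.8 × (j's share). Contributing is weakly dominant for j when that share is at least 1/7.8 = 0.1282, and contributing 0 is dominant otherwise.
The shares above 0.1282 belong to Player 3, Player 6, Player 7 and Player 8, contributing 18 each; the remaining 7 contribute 0. Total contributed: 72.
The restocking fund pays out 7.8 × 72 = 561.60 in total (split across the unequal shares, but the aggregate is all that matters for the group sum).
The 7 free-riders keep 18 each, adding 126. Group total = 126 + 561.60 = 687.60.

687.60 dollars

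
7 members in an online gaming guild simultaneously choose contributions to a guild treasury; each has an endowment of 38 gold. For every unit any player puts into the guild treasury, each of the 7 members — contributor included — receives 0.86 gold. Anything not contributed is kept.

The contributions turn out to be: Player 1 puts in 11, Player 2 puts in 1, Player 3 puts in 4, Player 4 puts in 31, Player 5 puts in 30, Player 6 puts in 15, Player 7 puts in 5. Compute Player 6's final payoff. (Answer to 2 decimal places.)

106.42 gold

Total contributed: 11 + 1 + 4 + 31 + 30 + 15 + 5 = 97.
Each receives 0.86 × 97 = 83.42 from the guild treasury.
Player 6 keeps 38 − 15 = 23, so Player 6's payoff is 23 + 83.42 = 106.42.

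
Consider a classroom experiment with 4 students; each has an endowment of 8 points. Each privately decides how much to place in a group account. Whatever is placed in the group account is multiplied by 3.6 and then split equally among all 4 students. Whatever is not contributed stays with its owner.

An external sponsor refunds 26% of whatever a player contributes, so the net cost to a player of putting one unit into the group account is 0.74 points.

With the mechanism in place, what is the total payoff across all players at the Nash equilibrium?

Under the mechanism each unit contributed yields (3.6/4) / 0.74 = 1.2162 back to its contributor per unit of net cost, which exceeds 1, making full contribution the dominant choice for everyone.
At the Nash equilibrium everyone contributes 8. Group total payoff = 4 × (8 × 0.26 + 3.6 × 8) = 123.52.

123.52 points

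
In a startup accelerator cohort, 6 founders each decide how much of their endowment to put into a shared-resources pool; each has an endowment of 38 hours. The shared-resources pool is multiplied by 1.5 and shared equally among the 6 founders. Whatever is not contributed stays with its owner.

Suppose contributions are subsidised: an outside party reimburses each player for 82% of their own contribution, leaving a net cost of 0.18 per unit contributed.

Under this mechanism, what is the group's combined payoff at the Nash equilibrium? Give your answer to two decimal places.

528.96 hours

The effective private return per unit is now (1.5/6) / 0.18 = 1.3889 > 1, so every player's dominant strategy flips to full contribution.
So the Nash equilibrium is full contribution by all 6; the group earns 6 × (38 × 0.82 + 1.5 × 38) = 528.96.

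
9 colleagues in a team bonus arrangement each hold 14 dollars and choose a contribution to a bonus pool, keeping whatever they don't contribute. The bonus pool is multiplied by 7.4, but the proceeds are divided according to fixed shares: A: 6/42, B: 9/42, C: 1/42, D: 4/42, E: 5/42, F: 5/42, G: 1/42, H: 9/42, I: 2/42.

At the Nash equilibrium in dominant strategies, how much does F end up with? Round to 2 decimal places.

A player with share s gets back 7.4·s per unit contributed, so full contribution is dominant for anyone with s > 1/7.4 = 0.1351 and zero contribution is dominant for anyone below.
The shares above 0.1351 belong to A, B and H, contributing 14 each; the remaining 6 contribute 0. Total contributed: 42.
F keeps 14 and receives 7.4 × 42 × 5/42 = 37.00 from the bonus pool, for a payoff of 51.00.

51.00 dollars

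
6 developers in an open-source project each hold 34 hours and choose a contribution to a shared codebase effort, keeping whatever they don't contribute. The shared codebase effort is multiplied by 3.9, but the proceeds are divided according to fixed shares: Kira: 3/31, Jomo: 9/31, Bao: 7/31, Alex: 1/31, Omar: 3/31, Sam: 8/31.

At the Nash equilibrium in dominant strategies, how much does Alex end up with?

42.55 hours

For player j, contributing a unit is worthwhile iff 3.9 × (j's share) ≥ 1, i.e. iff j's share is at least 0.2564.
Jomo and Sam clear that bar, contributing 34 each; the remaining 4 contribute 0. Total contributed: 68.
Alex keeps 34 and receives 3.9 × 68 × 1/31 = 8.55 from the shared codebase effort, for a payoff of 42.55.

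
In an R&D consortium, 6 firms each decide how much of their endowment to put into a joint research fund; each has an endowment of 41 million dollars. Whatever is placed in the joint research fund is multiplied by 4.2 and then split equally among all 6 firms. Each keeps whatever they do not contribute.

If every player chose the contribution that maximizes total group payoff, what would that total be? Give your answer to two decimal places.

1033.20 million dollars

Each contributed unit returns 4.200 to the group as a whole (0.7000 to each of 6 players), which exceeds 1, so the social optimum is full contribution: group total = 4.200 × 246 = 1033.20.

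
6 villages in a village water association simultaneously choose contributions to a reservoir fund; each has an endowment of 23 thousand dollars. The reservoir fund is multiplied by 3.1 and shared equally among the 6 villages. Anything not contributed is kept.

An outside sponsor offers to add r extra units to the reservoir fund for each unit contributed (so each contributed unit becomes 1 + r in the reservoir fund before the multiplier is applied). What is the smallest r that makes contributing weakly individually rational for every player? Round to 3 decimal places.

0.935

With matching at rate r, one contributed unit becomes (1 + r) in the reservoir fund and returns 3.1 × (1 + r) / 6 to the contributor.
Setting this equal to 1: 1 + r = 6/3.1 = 1.9355.
So the minimum matching rate is r = 1.9355 − 1 = 0.935.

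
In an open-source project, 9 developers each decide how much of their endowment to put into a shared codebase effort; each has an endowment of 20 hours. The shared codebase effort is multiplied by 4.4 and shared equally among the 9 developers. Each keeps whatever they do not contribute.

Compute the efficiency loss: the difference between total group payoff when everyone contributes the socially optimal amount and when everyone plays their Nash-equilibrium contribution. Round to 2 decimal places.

Each contributed unit returns 4.4/9 = 0.4889 to its contributor — below 1 — so contributing 0 is dominant for every player. At the Nash equilibrium everyone keeps their 20, and the group total is 9 × 20 = 180.
Each contributed unit returns 4.400 to the group as a whole (0.4889 to each of 9 players), which exceeds 1, so the social optimum is full contribution: group total = 4.400 × 180 = 792.00.
Efficiency loss = 792.00 − 180 = 612.00.

612.00 hours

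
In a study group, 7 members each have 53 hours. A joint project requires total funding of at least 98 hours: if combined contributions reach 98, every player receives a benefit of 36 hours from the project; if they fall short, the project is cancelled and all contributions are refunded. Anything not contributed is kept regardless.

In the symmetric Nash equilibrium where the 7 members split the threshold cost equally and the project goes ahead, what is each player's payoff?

75 hours

Equal share of the threshold: 98/7 = 14.
At this profile no one gains by cutting their contribution: any cut drops the total below 98, the project is cancelled, contributions are refunded, and the deviator ends with 53, which is less than 53 − 14 + 36 = 75. Contributing more than 14 just wastes the excess. So contributing exactly 14 is a best response.
Each player's payoff: 53 − 14 + 36 = 75.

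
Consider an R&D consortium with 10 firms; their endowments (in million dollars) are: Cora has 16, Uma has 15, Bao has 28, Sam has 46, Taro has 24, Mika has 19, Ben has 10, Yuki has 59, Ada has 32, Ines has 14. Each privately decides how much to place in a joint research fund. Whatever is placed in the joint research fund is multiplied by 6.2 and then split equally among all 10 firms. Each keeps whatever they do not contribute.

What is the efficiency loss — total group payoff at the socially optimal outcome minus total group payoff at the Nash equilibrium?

1367.60 million dollars

The private return per contributed unit is 6.2/10 = 0.6200 < 1 for every player regardless of endowment, so the Nash equilibrium is zero contribution and the group total is Σ E_j = 16 + 15 + 28 + 46 + 24 + 19 + 10 + 59 + 32 + 14 = 263.
Each contributed unit returns 6.200 to the group, so the social optimum is full contribution by everyone: group total = 6.200 × 263 = 1630.60.
Efficiency loss = (6.200 − 1) × 263 = 1367.60.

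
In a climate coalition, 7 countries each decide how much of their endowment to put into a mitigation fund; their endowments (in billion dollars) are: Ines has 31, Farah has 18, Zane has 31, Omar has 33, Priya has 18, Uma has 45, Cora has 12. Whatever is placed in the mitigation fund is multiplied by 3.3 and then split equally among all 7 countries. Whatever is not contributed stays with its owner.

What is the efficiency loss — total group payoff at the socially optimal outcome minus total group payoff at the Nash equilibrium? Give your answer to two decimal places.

432.40 billion dollars

The private return per contributed unit is 3.3/7 = 0.4714 < 1 for every player regardless of endowment, so the Nash equilibrium is zero contribution and the group total is Σ E_j = 31 + 18 + 31 + 33 + 18 + 45 + 12 = 188.
Each contributed unit returns 3.300 to the group, so the social optimum is full contribution by everyone: group total = 3.300 × 188 = 620.40.
Efficiency loss = (3.300 − 1) × 188 = 432.40.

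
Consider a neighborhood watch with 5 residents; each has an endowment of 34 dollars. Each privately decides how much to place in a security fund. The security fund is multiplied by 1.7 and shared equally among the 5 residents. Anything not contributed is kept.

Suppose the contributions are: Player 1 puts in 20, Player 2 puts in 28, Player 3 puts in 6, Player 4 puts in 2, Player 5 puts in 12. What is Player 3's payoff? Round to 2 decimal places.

Total contributed: 20 + 28 + 6 + 2 + 12 = 68.
Each receives 1.7 × 68 / 5 = 23.12 from the security fund.
Player 3 keeps 34 − 6 = 28, so Player 3's payoff is 28 + 23.12 = 51.12.

51.12 dollars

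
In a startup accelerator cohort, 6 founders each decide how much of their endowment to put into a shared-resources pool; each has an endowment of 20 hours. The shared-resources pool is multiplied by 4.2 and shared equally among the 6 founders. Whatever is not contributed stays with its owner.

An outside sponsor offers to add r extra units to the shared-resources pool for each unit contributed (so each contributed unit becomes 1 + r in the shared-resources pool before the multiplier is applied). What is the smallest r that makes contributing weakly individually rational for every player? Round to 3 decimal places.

0.429

With matching at rate r, one contributed unit becomes (1 + r) in the shared-resources pool and returns 4.2 × (1 + r) / 6 to the contributor.
Setting this equal to 1: 1 + r = 6/4.2 = 1.4286.
So the minimum matching rate is r = 1.4286 − 1 = 0.429.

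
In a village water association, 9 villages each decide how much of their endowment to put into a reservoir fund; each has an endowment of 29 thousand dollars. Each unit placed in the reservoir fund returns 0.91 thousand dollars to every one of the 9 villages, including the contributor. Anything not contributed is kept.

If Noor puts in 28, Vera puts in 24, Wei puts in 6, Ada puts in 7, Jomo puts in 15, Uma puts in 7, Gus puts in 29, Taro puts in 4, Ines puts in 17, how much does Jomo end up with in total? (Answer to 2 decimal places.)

138.67 thousand dollars

Total contributed: 28 + 24 + 6 + 7 + 15 + 7 + 29 + 4 + 17 = 137.
Each receives 0.91 × 137 = 124.67 from the reservoir fund.
Jomo keeps 29 − 15 = 14, so Jomo's payoff is 14 + 124.67 = 138.67.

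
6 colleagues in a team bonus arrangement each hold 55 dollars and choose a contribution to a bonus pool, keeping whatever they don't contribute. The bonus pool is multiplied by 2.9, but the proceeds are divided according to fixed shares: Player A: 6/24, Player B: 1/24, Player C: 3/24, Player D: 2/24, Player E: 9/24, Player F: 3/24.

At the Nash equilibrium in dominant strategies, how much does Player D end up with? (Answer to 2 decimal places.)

68.29 dollars

For player j, contributing a unit is worthwhile iff 2.9 × (j's share) ≥ 1, i.e. iff j's share is at least 0.3448.
The only share above 0.3448 is Player E's 9/24, contributing 55; the remaining 5 contribute 0. Total contributed: 55.
Player D keeps 55 and receives 2.9 × 55 × 2/24 = 13.29 from the bonus pool, for a payoff of 68.29.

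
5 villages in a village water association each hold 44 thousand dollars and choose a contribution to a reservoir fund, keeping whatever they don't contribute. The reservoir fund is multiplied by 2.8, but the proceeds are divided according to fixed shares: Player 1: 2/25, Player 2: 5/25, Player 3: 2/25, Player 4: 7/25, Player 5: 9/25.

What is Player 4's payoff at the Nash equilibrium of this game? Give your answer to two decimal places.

78.50 thousand dollars

A player with share s gets back 2.8·s per unit contributed, so full contribution is dominant for anyone with s > 1/2.8 = 0.3571 and zero contribution is dominant for anyone below.
Only Player 5 (9/25) clears that bar, contributing 44; the remaining 4 contribute 0. Total contributed: 44.
Player 4 keeps 44 and receives 2.8 × 44 × 7/25 = 34.50 from the reservoir fund, for a payoff of 78.50.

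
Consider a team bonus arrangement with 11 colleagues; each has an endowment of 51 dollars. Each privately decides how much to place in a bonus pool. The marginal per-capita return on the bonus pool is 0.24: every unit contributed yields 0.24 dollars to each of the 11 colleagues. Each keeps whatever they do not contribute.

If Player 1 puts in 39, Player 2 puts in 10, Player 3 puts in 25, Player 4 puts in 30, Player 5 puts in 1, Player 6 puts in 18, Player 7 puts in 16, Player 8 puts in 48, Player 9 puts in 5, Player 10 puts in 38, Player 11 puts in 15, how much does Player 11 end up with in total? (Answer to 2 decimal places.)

Total contributed: 39 + 10 + 25 + 30 + 1 + 18 + 16 + 48 + 5 + 38 + 15 = 245.
Each receives 0.24 × 245 = 58.80 from the bonus pool.
Player 11 keeps 51 − 15 = 36, so Player 11's payoff is 36 + 58.80 = 94.80.

94.80 dollars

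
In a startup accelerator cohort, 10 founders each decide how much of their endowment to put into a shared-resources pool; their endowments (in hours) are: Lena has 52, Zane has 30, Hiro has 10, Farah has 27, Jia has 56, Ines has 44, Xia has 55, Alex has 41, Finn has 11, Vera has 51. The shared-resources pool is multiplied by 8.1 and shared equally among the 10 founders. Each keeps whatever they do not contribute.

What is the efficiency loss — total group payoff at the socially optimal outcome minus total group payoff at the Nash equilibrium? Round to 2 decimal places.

The private return per contributed unit is 8.1/10 = 0.8100 < 1 for every player regardless of endowment, so the Nash equilibrium is zero contribution and the group total is Σ E_j = 52 + 30 + 10 + 27 + 56 + 44 + 55 + 41 + 11 + 51 = 377.
Each contributed unit returns 8.100 to the group, so the social optimum is full contribution by everyone: group total = 8.100 × 377 = 3053.70.
Efficiency loss = (8.100 − 1) × 377 = 2676.70.

2676.70 hours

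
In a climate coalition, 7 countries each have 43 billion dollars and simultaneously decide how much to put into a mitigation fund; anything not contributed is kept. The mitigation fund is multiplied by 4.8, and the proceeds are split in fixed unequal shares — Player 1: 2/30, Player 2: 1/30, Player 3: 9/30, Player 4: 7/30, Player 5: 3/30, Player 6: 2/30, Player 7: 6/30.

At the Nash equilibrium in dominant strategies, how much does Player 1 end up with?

70.52 billion dollars

Each unit j contributes comes back to j as 4.8 × (j's share), so j prefers to contribute only if that share exceeds 1/4.8 = 0.2083; otherwise keeping the unit dominates.
The shares above 0.2083 belong to Player 3 and Player 4, contributing 43 each; the remaining 5 contribute 0. Total contributed: 86.
Player 1 keeps 43 and receives 4.8 × 86 × 2/30 = 27.52 from the mitigation fund, for a payoff of 70.52.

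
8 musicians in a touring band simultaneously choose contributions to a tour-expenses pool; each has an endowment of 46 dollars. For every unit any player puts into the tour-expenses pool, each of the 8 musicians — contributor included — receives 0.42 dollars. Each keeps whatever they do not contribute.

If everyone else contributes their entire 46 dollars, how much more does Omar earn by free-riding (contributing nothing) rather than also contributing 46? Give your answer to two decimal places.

26.68 dollars

Switching from a contribution of 46 to 0 lets Omar keep an extra 46 dollars, but lowers the tour-expenses pool by 46, which costs Omar their own share of that drop: 0.42 × 46 = 19.32.
Net gain = 46 − 19.32 = 26.68. The private return per contributed unit (0.42) is below 1, so free-riding is indeed the best response regardless of what the others do.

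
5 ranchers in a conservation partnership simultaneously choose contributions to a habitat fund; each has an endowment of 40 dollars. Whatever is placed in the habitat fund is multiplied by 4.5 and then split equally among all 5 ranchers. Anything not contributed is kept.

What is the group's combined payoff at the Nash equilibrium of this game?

Each contributed unit returns 4.5/5 = 0.9000 to its contributor — below 1 — so contributing 0 is dominant for every player. At the Nash equilibrium everyone keeps their 40, and the group total is 5 × 40 = 200.

200.00 dollars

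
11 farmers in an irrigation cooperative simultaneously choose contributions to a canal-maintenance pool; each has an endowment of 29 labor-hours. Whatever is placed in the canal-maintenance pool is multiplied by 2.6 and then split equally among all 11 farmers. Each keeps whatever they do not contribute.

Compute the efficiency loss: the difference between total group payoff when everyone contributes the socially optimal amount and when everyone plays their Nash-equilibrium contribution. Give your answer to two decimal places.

510.40 labor-hours

Each contributed unit returns 2.6/11 = 0.2364 to its contributor — below 1 — so contributing 0 is dominant for every player. At the Nash equilibrium everyone keeps their 29, and the group total is 11 × 29 = 319.
Each contributed unit returns 2.600 to the group as a whole (0.2364 to each of 11 players), which exceeds 1, so the social optimum is full contribution: group total = 2.600 × 319 = 829.40.
Efficiency loss = 829.40 − 319 = 510.40.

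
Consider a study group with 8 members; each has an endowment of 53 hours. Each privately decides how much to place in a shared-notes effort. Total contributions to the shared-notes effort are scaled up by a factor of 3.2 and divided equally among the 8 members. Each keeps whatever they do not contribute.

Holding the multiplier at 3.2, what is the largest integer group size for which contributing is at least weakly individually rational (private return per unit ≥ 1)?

3

Private return per unit is 3.2/(group size), which is ≥ 1 whenever the group size is ≤ 3.2.
The largest such integer is 3.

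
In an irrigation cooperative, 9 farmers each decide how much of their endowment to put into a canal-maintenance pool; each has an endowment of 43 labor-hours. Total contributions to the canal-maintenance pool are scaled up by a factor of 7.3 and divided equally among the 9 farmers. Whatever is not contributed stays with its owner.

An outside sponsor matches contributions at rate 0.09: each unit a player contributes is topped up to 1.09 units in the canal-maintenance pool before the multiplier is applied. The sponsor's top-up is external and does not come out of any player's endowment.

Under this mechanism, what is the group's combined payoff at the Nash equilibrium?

Even with the mechanism, each unit contributed returns only 7.3 × 1.09 / 9 = 0.8841 per unit of net cost, so contributing nothing is still dominant.
Everyone keeps their endowment and the group total is 9 × 43 = 387.

387.00 labor-hours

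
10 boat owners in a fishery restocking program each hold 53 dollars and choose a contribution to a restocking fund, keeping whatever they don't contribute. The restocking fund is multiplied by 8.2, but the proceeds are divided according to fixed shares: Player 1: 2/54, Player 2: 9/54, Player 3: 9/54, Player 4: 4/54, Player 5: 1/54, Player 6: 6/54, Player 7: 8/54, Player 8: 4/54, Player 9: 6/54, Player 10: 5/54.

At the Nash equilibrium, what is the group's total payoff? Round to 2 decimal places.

Player j's private return per contributed unit is 8.2 × (j's share). Contributing is weakly dominant for j when that share is at least 1/8.2 = 0.1220, and contributing 0 is dominant otherwise.
The shares above 0.1220 belong to Player 2, Player 3 and Player 7, contributing 53 each; the remaining 7 contribute 0. Total contributed: 159.
The restocking fund pays out 8.2 × 159 = 1303.80 in total (split across the unequal shares, but the aggregate is all that matters for the group sum).
The 7 free-riders keep 53 each, adding 371. Group total = 371 + 1303.80 = 1674.80.

1674.80 dollars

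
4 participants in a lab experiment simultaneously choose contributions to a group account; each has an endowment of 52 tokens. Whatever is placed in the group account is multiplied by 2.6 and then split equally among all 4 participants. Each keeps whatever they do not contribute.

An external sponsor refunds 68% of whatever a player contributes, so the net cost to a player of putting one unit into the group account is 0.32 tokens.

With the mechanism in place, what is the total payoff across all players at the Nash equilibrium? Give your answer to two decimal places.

The effective private return per unit is now (2.6/4) / 0.32 = 2.0313 > 1, so every player's dominant strategy flips to full contribution.
So the Nash equilibrium is full contribution by all 4; the group earns 4 × (52 × 0.68 + 2.6 × 52) = 682.24.

682.24 tokens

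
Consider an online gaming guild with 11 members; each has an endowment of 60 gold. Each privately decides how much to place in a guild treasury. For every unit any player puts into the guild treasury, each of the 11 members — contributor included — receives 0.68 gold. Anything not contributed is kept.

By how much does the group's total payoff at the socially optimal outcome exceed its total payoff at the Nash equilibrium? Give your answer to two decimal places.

4276.80 gold

The private return per contributed unit is 0.68 < 1, so contributing 0 is dominant for every player. At the Nash equilibrium everyone keeps their 60, and the group total is 11 × 60 = 660.
Each contributed unit returns 7.480 to the group as a whole (0.68 to each of 11 players), which exceeds 1, so the social optimum is full contribution: group total = 7.480 × 660 = 4936.80.
Efficiency loss = 4936.80 − 660 = 4276.80.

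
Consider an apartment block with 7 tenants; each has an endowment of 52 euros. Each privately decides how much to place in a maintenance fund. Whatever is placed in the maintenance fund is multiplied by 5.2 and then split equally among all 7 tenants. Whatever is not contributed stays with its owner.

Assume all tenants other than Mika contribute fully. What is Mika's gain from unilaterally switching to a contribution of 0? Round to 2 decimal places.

Switching from a contribution of 52 to 0 lets Mika keep an extra 52 euros, but lowers the maintenance fund by 52, which costs Mika their own share of that drop: 5.2/7 × 52 = 38.63.
Net gain = 52 − 38.63 = 13.37. The private return per contributed unit (0.7429) is below 1, so free-riding is indeed the best response regardless of what the others do.

13.37 euros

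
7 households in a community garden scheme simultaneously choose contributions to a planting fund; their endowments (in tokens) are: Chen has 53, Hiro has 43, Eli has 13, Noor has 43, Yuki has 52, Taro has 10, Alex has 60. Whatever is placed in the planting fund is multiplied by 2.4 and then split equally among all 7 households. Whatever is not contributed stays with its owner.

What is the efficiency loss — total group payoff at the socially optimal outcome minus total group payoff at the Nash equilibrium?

383.60 tokens

The private return per contributed unit is 2.4/7 = 0.3429 < 1 for every player regardless of endowment, so the Nash equilibrium is zero contribution and the group total is Σ E_j = 53 + 43 + 13 + 43 + 52 + 10 + 60 = 274.
Each contributed unit returns 2.400 to the group, so the social optimum is full contribution by everyone: group total = 2.400 × 274 = 657.60.
Efficiency loss = (2.400 − 1) × 274 = 383.60.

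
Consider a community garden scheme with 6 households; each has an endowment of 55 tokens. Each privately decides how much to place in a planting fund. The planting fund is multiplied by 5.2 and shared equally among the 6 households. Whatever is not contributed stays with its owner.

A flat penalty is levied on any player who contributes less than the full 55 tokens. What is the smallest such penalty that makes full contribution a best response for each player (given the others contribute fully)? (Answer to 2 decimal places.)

7.33 tokens

Given the others contribute fully, the best deviation is to contribute 0 (any partial contribution still incurs the fine and gives up units whose private return 0.8667 is below 1).
Deviating from 55 to 0 saves 55 tokens but forfeits the deviator's share of the drop in the planting fund: 5.2/6 × 55 = 47.67.
So the deviation gain is 55 − 47.67 = 7.33, and the fine must be at least 7.33 tokens to wipe it out.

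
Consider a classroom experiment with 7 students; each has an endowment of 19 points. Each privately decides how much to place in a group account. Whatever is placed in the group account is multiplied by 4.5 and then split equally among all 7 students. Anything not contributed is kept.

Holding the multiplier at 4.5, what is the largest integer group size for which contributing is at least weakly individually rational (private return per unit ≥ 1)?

4

Private return per unit is 4.5/(group size), which is ≥ 1 whenever the group size is ≤ 4.5.
The largest such integer is 4.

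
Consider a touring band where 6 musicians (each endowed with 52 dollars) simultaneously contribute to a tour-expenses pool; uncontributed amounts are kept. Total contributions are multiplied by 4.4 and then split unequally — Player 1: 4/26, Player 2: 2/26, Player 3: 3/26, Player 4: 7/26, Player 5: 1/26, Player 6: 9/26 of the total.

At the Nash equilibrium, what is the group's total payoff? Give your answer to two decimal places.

For player j, contributing a unit is worthwhile iff 4.4 × (j's share) ≥ 1, i.e. iff j's share is at least 0.2273.
Player 4 and Player 6 clear that bar, contributing 52 each; the remaining 4 contribute 0. Total contributed: 104.
The tour-expenses pool pays out 4.4 × 104 = 457.60 in total (split across the unequal shares, but the aggregate is all that matters for the group sum).
The 4 free-riders keep 52 each, adding 208. Group total = 208 + 457.60 = 665.60.

665.60 dollars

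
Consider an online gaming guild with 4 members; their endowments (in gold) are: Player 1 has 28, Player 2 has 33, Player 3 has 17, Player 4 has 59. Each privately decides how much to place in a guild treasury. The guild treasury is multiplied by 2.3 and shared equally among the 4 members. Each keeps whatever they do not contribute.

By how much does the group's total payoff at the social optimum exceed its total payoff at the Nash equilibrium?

178.10 gold

The private return per contributed unit is 2.3/4 = 0.5750 < 1 for every player regardless of endowment, so the Nash equilibrium is zero contribution and the group total is Σ E_j = 28 + 33 + 17 + 59 = 137.
Each contributed unit returns 2.300 to the group, so the social optimum is full contribution by everyone: group total = 2.300 × 137 = 315.10.
Efficiency loss = (2.300 − 1) × 137 = 178.10.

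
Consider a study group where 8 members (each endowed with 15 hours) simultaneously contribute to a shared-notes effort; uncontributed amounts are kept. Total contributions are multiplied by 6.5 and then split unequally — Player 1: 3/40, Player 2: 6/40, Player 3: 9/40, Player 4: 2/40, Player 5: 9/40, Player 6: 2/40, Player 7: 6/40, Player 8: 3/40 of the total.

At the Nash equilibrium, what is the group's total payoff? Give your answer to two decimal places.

285.00 hours

Player j's private return per contributed unit is 6.5 × (j's share). Contributing is weakly dominant for j when that share is at least 1/6.5 = 0.1538, and contributing 0 is dominant otherwise.
Player 3 and Player 5 clear that bar, contributing 15 each; the remaining 6 contribute 0. Total contributed: 30.
The shared-notes effort pays out 6.5 × 30 = 195.00 in total (split across the unequal shares, but the aggregate is all that matters for the group sum).
The 6 free-riders keep 15 each, adding 90. Group total = 90 + 195.00 = 285.00.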